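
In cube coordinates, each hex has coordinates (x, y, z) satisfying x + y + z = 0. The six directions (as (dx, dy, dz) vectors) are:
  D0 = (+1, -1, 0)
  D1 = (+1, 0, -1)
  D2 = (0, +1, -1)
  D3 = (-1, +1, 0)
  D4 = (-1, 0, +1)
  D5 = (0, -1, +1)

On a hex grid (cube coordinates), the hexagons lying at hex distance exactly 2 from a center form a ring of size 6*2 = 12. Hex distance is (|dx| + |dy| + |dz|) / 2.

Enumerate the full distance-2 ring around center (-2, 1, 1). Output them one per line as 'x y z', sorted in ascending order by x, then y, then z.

Walk ring at distance 2 from (-2, 1, 1):
Start at center + D4*2 = (-4, 1, 3)
  hex 0: (-4, 1, 3)
  hex 1: (-3, 0, 3)
  hex 2: (-2, -1, 3)
  hex 3: (-1, -1, 2)
  hex 4: (0, -1, 1)
  hex 5: (0, 0, 0)
  hex 6: (0, 1, -1)
  hex 7: (-1, 2, -1)
  hex 8: (-2, 3, -1)
  hex 9: (-3, 3, 0)
  hex 10: (-4, 3, 1)
  hex 11: (-4, 2, 2)
Sorted: 12 hexes.

Answer: -4 1 3
-4 2 2
-4 3 1
-3 0 3
-3 3 0
-2 -1 3
-2 3 -1
-1 -1 2
-1 2 -1
0 -1 1
0 0 0
0 1 -1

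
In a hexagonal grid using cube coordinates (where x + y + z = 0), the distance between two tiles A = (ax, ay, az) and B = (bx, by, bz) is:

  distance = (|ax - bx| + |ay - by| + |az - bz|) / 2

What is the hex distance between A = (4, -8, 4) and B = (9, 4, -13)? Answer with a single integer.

|ax - bx| = |4 - 9| = 5
|ay - by| = |-8 - 4| = 12
|az - bz| = |4 - (-13)| = 17
distance = (5 + 12 + 17) / 2 = 34 / 2 = 17

Answer: 17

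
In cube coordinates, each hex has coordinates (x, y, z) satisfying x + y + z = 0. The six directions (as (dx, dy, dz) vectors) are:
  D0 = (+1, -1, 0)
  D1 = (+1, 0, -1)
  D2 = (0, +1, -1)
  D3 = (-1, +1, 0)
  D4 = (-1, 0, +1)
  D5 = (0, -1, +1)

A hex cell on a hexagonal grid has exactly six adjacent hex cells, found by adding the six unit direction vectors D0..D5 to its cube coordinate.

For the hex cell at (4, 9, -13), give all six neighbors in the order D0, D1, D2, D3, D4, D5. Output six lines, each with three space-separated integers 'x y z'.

Center: (4, 9, -13). Add each direction:
  D0: (4, 9, -13) + (1, -1, 0) = (5, 8, -13)
  D1: (4, 9, -13) + (1, 0, -1) = (5, 9, -14)
  D2: (4, 9, -13) + (0, 1, -1) = (4, 10, -14)
  D3: (4, 9, -13) + (-1, 1, 0) = (3, 10, -13)
  D4: (4, 9, -13) + (-1, 0, 1) = (3, 9, -12)
  D5: (4, 9, -13) + (0, -1, 1) = (4, 8, -12)

Answer: 5 8 -13
5 9 -14
4 10 -14
3 10 -13
3 9 -12
4 8 -12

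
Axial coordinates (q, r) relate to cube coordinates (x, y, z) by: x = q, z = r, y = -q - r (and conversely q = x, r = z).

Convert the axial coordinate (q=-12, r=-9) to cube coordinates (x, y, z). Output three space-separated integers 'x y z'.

x = q = -12
z = r = -9
y = -x - z = -(-12) - (-9) = 21

Answer: -12 21 -9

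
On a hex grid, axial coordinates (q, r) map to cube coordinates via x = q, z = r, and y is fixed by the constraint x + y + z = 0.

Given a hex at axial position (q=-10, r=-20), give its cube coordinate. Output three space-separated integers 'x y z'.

x = q = -10
z = r = -20
y = -x - z = -(-10) - (-20) = 30

Answer: -10 30 -20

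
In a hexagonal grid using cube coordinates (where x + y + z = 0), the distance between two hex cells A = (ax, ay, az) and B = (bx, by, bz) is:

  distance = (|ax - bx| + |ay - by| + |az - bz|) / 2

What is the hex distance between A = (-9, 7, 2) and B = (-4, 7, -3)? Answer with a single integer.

Answer: 5

Derivation:
|ax - bx| = |-9 - (-4)| = 5
|ay - by| = |7 - 7| = 0
|az - bz| = |2 - (-3)| = 5
distance = (5 + 0 + 5) / 2 = 10 / 2 = 5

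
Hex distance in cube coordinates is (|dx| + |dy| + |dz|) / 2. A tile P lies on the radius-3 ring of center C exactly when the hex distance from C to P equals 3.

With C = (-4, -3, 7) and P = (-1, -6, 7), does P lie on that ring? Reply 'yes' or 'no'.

Answer: yes

Derivation:
|px - cx| = |-1 - (-4)| = 3
|py - cy| = |-6 - (-3)| = 3
|pz - cz| = |7 - 7| = 0
distance = (3+3+0)/2 = 6/2 = 3
radius = 3; distance == radius -> yes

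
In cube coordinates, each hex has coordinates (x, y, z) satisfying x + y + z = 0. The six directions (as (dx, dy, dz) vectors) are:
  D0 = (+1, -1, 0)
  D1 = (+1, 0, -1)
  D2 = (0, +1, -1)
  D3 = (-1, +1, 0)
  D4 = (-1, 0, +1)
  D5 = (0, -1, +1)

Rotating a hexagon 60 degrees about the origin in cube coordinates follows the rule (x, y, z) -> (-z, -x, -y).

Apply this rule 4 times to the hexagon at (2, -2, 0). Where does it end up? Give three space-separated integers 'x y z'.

Answer: 0 2 -2

Derivation:
Start: (2, -2, 0)
Step 1: (2, -2, 0) -> (-(0), -(2), -(-2)) = (0, -2, 2)
Step 2: (0, -2, 2) -> (-(2), -(0), -(-2)) = (-2, 0, 2)
Step 3: (-2, 0, 2) -> (-(2), -(-2), -(0)) = (-2, 2, 0)
Step 4: (-2, 2, 0) -> (-(0), -(-2), -(2)) = (0, 2, -2)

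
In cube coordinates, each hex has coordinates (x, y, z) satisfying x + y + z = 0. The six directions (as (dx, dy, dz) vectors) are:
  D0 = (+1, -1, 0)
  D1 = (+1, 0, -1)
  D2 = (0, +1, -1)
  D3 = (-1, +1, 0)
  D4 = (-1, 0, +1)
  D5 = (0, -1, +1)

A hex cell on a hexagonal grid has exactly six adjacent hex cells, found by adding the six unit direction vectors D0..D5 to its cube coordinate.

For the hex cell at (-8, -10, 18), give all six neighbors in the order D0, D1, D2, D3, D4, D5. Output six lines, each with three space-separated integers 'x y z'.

Answer: -7 -11 18
-7 -10 17
-8 -9 17
-9 -9 18
-9 -10 19
-8 -11 19

Derivation:
Center: (-8, -10, 18). Add each direction:
  D0: (-8, -10, 18) + (1, -1, 0) = (-7, -11, 18)
  D1: (-8, -10, 18) + (1, 0, -1) = (-7, -10, 17)
  D2: (-8, -10, 18) + (0, 1, -1) = (-8, -9, 17)
  D3: (-8, -10, 18) + (-1, 1, 0) = (-9, -9, 18)
  D4: (-8, -10, 18) + (-1, 0, 1) = (-9, -10, 19)
  D5: (-8, -10, 18) + (0, -1, 1) = (-8, -11, 19)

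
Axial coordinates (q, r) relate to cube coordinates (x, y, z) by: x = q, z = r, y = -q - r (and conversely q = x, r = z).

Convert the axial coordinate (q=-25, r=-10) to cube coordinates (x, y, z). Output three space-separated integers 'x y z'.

Answer: -25 35 -10

Derivation:
x = q = -25
z = r = -10
y = -x - z = -(-25) - (-10) = 35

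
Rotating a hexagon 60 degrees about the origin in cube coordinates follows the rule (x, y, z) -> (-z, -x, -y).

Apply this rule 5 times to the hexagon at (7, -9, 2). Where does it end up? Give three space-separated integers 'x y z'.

Start: (7, -9, 2)
Step 1: (7, -9, 2) -> (-(2), -(7), -(-9)) = (-2, -7, 9)
Step 2: (-2, -7, 9) -> (-(9), -(-2), -(-7)) = (-9, 2, 7)
Step 3: (-9, 2, 7) -> (-(7), -(-9), -(2)) = (-7, 9, -2)
Step 4: (-7, 9, -2) -> (-(-2), -(-7), -(9)) = (2, 7, -9)
Step 5: (2, 7, -9) -> (-(-9), -(2), -(7)) = (9, -2, -7)

Answer: 9 -2 -7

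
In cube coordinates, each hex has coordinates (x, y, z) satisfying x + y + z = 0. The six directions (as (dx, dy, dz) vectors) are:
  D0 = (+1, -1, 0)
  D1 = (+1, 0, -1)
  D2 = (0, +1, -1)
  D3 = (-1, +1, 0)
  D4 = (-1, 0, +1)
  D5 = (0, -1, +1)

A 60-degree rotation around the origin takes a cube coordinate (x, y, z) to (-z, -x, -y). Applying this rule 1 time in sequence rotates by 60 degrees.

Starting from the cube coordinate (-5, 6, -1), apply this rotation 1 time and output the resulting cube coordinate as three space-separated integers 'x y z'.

Start: (-5, 6, -1)
Step 1: (-5, 6, -1) -> (-(-1), -(-5), -(6)) = (1, 5, -6)

Answer: 1 5 -6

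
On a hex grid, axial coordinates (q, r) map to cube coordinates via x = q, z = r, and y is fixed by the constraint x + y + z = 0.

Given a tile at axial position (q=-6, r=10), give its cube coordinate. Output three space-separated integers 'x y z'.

x = q = -6
z = r = 10
y = -x - z = -(-6) - (10) = -4

Answer: -6 -4 10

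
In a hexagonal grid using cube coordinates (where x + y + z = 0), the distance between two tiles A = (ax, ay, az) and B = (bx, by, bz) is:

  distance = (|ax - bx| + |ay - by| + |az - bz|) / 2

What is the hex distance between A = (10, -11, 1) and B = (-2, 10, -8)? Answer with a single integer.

Answer: 21

Derivation:
|ax - bx| = |10 - (-2)| = 12
|ay - by| = |-11 - 10| = 21
|az - bz| = |1 - (-8)| = 9
distance = (12 + 21 + 9) / 2 = 42 / 2 = 21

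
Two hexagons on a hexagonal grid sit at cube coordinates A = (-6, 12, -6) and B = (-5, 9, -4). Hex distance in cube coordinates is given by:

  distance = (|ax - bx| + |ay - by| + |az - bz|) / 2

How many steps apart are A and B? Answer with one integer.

Answer: 3

Derivation:
|ax - bx| = |-6 - (-5)| = 1
|ay - by| = |12 - 9| = 3
|az - bz| = |-6 - (-4)| = 2
distance = (1 + 3 + 2) / 2 = 6 / 2 = 3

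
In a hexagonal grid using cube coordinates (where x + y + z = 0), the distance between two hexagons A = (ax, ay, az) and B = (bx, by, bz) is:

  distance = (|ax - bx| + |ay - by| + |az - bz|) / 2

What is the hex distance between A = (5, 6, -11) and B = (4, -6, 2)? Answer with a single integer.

Answer: 13

Derivation:
|ax - bx| = |5 - 4| = 1
|ay - by| = |6 - (-6)| = 12
|az - bz| = |-11 - 2| = 13
distance = (1 + 12 + 13) / 2 = 26 / 2 = 13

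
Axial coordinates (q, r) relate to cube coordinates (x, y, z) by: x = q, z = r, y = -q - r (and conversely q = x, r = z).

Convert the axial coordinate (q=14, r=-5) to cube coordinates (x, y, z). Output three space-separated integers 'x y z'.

x = q = 14
z = r = -5
y = -x - z = -(14) - (-5) = -9

Answer: 14 -9 -5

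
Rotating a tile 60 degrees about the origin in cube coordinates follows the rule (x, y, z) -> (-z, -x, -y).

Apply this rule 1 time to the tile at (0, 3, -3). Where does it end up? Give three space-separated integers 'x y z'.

Answer: 3 0 -3

Derivation:
Start: (0, 3, -3)
Step 1: (0, 3, -3) -> (-(-3), -(0), -(3)) = (3, 0, -3)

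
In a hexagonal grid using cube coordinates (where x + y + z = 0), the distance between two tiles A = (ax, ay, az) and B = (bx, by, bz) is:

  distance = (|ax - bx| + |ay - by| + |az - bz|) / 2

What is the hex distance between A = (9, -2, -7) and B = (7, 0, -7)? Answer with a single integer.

Answer: 2

Derivation:
|ax - bx| = |9 - 7| = 2
|ay - by| = |-2 - 0| = 2
|az - bz| = |-7 - (-7)| = 0
distance = (2 + 2 + 0) / 2 = 4 / 2 = 2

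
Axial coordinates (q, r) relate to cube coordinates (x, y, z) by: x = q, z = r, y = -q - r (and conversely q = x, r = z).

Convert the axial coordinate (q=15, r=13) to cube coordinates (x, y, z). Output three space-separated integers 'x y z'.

x = q = 15
z = r = 13
y = -x - z = -(15) - (13) = -28

Answer: 15 -28 13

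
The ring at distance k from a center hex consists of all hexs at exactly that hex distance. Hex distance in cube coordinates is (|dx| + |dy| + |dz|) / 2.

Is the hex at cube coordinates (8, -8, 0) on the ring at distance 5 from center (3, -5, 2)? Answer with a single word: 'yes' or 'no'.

|px - cx| = |8 - 3| = 5
|py - cy| = |-8 - (-5)| = 3
|pz - cz| = |0 - 2| = 2
distance = (5+3+2)/2 = 10/2 = 5
radius = 5; distance == radius -> yes

Answer: yes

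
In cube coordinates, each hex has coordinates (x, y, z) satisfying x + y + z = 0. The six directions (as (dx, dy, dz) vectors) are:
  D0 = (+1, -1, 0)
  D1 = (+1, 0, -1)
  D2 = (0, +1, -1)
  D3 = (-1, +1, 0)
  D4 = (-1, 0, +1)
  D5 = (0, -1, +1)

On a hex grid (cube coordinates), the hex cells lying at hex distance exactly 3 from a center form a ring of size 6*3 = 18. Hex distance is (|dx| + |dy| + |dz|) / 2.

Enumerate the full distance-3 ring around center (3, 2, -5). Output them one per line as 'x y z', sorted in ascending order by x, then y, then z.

Answer: 0 2 -2
0 3 -3
0 4 -4
0 5 -5
1 1 -2
1 5 -6
2 0 -2
2 5 -7
3 -1 -2
3 5 -8
4 -1 -3
4 4 -8
5 -1 -4
5 3 -8
6 -1 -5
6 0 -6
6 1 -7
6 2 -8

Derivation:
Walk ring at distance 3 from (3, 2, -5):
Start at center + D4*3 = (0, 2, -2)
  hex 0: (0, 2, -2)
  hex 1: (1, 1, -2)
  hex 2: (2, 0, -2)
  hex 3: (3, -1, -2)
  hex 4: (4, -1, -3)
  hex 5: (5, -1, -4)
  hex 6: (6, -1, -5)
  hex 7: (6, 0, -6)
  hex 8: (6, 1, -7)
  hex 9: (6, 2, -8)
  hex 10: (5, 3, -8)
  hex 11: (4, 4, -8)
  hex 12: (3, 5, -8)
  hex 13: (2, 5, -7)
  hex 14: (1, 5, -6)
  hex 15: (0, 5, -5)
  hex 16: (0, 4, -4)
  hex 17: (0, 3, -3)
Sorted: 18 hexes.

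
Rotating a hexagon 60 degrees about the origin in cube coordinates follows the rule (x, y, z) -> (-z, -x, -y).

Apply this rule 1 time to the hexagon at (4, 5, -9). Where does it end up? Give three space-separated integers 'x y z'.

Answer: 9 -4 -5

Derivation:
Start: (4, 5, -9)
Step 1: (4, 5, -9) -> (-(-9), -(4), -(5)) = (9, -4, -5)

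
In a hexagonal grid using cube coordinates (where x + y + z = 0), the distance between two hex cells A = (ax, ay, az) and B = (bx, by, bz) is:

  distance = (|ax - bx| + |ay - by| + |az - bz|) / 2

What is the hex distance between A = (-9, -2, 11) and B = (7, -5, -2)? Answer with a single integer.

Answer: 16

Derivation:
|ax - bx| = |-9 - 7| = 16
|ay - by| = |-2 - (-5)| = 3
|az - bz| = |11 - (-2)| = 13
distance = (16 + 3 + 13) / 2 = 32 / 2 = 16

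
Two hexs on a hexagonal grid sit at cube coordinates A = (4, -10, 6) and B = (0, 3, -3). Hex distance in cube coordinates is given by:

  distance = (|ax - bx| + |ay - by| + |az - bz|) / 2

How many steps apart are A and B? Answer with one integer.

Answer: 13

Derivation:
|ax - bx| = |4 - 0| = 4
|ay - by| = |-10 - 3| = 13
|az - bz| = |6 - (-3)| = 9
distance = (4 + 13 + 9) / 2 = 26 / 2 = 13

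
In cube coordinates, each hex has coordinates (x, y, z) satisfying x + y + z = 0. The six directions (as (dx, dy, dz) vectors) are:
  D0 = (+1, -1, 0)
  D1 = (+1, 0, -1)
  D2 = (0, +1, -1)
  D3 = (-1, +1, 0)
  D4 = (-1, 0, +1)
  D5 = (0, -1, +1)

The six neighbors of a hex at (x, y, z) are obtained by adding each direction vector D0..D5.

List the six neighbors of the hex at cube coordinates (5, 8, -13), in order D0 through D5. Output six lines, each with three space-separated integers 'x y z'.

Center: (5, 8, -13). Add each direction:
  D0: (5, 8, -13) + (1, -1, 0) = (6, 7, -13)
  D1: (5, 8, -13) + (1, 0, -1) = (6, 8, -14)
  D2: (5, 8, -13) + (0, 1, -1) = (5, 9, -14)
  D3: (5, 8, -13) + (-1, 1, 0) = (4, 9, -13)
  D4: (5, 8, -13) + (-1, 0, 1) = (4, 8, -12)
  D5: (5, 8, -13) + (0, -1, 1) = (5, 7, -12)

Answer: 6 7 -13
6 8 -14
5 9 -14
4 9 -13
4 8 -12
5 7 -12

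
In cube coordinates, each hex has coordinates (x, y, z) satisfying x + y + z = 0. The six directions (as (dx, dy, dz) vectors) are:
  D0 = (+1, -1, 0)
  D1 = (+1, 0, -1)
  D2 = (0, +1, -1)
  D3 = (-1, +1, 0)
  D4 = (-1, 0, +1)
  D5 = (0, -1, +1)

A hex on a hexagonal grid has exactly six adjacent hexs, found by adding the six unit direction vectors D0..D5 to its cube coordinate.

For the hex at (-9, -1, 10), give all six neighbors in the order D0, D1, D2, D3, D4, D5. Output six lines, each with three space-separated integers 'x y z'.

Center: (-9, -1, 10). Add each direction:
  D0: (-9, -1, 10) + (1, -1, 0) = (-8, -2, 10)
  D1: (-9, -1, 10) + (1, 0, -1) = (-8, -1, 9)
  D2: (-9, -1, 10) + (0, 1, -1) = (-9, 0, 9)
  D3: (-9, -1, 10) + (-1, 1, 0) = (-10, 0, 10)
  D4: (-9, -1, 10) + (-1, 0, 1) = (-10, -1, 11)
  D5: (-9, -1, 10) + (0, -1, 1) = (-9, -2, 11)

Answer: -8 -2 10
-8 -1 9
-9 0 9
-10 0 10
-10 -1 11
-9 -2 11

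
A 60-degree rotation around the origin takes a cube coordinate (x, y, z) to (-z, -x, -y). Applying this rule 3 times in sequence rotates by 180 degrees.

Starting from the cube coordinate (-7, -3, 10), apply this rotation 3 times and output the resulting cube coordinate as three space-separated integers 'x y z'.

Start: (-7, -3, 10)
Step 1: (-7, -3, 10) -> (-(10), -(-7), -(-3)) = (-10, 7, 3)
Step 2: (-10, 7, 3) -> (-(3), -(-10), -(7)) = (-3, 10, -7)
Step 3: (-3, 10, -7) -> (-(-7), -(-3), -(10)) = (7, 3, -10)

Answer: 7 3 -10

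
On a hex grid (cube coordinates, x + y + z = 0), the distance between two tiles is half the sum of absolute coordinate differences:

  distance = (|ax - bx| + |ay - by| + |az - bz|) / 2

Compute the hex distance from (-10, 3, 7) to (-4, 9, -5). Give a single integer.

Answer: 12

Derivation:
|ax - bx| = |-10 - (-4)| = 6
|ay - by| = |3 - 9| = 6
|az - bz| = |7 - (-5)| = 12
distance = (6 + 6 + 12) / 2 = 24 / 2 = 12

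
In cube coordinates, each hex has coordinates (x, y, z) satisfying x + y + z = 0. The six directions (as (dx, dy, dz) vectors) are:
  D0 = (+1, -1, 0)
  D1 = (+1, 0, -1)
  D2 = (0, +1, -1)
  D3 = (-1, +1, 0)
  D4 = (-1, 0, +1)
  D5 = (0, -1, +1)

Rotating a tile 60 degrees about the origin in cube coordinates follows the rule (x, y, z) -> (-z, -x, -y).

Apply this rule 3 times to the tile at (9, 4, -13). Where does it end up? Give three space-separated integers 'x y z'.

Start: (9, 4, -13)
Step 1: (9, 4, -13) -> (-(-13), -(9), -(4)) = (13, -9, -4)
Step 2: (13, -9, -4) -> (-(-4), -(13), -(-9)) = (4, -13, 9)
Step 3: (4, -13, 9) -> (-(9), -(4), -(-13)) = (-9, -4, 13)

Answer: -9 -4 13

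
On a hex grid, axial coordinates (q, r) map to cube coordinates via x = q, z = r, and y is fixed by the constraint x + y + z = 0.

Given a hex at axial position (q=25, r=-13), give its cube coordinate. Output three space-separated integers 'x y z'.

Answer: 25 -12 -13

Derivation:
x = q = 25
z = r = -13
y = -x - z = -(25) - (-13) = -12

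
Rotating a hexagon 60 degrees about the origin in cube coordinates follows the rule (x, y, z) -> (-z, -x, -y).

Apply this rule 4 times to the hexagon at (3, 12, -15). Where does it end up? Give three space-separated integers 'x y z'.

Start: (3, 12, -15)
Step 1: (3, 12, -15) -> (-(-15), -(3), -(12)) = (15, -3, -12)
Step 2: (15, -3, -12) -> (-(-12), -(15), -(-3)) = (12, -15, 3)
Step 3: (12, -15, 3) -> (-(3), -(12), -(-15)) = (-3, -12, 15)
Step 4: (-3, -12, 15) -> (-(15), -(-3), -(-12)) = (-15, 3, 12)

Answer: -15 3 12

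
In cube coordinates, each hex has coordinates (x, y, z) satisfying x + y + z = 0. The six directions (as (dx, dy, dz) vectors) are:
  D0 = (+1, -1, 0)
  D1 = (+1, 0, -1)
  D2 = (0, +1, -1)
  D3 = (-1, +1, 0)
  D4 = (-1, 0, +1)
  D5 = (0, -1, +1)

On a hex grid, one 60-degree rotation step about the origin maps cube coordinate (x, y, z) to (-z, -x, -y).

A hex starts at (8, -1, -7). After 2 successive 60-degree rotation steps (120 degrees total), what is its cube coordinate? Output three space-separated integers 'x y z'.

Answer: -1 -7 8

Derivation:
Start: (8, -1, -7)
Step 1: (8, -1, -7) -> (-(-7), -(8), -(-1)) = (7, -8, 1)
Step 2: (7, -8, 1) -> (-(1), -(7), -(-8)) = (-1, -7, 8)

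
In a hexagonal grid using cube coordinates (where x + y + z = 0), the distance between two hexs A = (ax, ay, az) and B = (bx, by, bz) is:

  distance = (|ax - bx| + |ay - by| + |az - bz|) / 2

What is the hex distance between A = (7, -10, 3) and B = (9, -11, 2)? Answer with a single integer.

|ax - bx| = |7 - 9| = 2
|ay - by| = |-10 - (-11)| = 1
|az - bz| = |3 - 2| = 1
distance = (2 + 1 + 1) / 2 = 4 / 2 = 2

Answer: 2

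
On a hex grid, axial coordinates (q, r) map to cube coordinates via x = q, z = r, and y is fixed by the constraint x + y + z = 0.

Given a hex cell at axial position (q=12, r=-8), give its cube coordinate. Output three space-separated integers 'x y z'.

Answer: 12 -4 -8

Derivation:
x = q = 12
z = r = -8
y = -x - z = -(12) - (-8) = -4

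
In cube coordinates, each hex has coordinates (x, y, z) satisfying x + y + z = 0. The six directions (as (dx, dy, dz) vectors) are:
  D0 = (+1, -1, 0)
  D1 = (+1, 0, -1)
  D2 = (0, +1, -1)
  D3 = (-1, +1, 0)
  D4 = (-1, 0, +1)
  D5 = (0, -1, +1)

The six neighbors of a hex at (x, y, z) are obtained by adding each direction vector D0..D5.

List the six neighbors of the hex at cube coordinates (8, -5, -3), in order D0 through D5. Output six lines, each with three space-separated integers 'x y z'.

Center: (8, -5, -3). Add each direction:
  D0: (8, -5, -3) + (1, -1, 0) = (9, -6, -3)
  D1: (8, -5, -3) + (1, 0, -1) = (9, -5, -4)
  D2: (8, -5, -3) + (0, 1, -1) = (8, -4, -4)
  D3: (8, -5, -3) + (-1, 1, 0) = (7, -4, -3)
  D4: (8, -5, -3) + (-1, 0, 1) = (7, -5, -2)
  D5: (8, -5, -3) + (0, -1, 1) = (8, -6, -2)

Answer: 9 -6 -3
9 -5 -4
8 -4 -4
7 -4 -3
7 -5 -2
8 -6 -2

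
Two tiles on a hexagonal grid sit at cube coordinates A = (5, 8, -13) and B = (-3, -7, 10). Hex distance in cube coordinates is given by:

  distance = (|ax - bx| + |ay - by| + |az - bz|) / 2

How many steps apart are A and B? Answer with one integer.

|ax - bx| = |5 - (-3)| = 8
|ay - by| = |8 - (-7)| = 15
|az - bz| = |-13 - 10| = 23
distance = (8 + 15 + 23) / 2 = 46 / 2 = 23

Answer: 23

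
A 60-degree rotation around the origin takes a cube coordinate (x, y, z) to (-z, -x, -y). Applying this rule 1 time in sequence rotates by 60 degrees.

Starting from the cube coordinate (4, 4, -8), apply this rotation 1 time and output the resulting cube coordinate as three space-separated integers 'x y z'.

Answer: 8 -4 -4

Derivation:
Start: (4, 4, -8)
Step 1: (4, 4, -8) -> (-(-8), -(4), -(4)) = (8, -4, -4)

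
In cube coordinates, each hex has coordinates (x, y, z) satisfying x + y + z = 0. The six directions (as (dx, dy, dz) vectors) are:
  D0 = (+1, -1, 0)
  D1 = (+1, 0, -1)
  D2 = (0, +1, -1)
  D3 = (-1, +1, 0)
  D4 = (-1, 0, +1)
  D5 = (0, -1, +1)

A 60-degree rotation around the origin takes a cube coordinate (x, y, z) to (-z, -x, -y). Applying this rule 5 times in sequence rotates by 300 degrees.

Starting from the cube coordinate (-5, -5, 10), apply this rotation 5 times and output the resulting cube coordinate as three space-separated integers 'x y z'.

Start: (-5, -5, 10)
Step 1: (-5, -5, 10) -> (-(10), -(-5), -(-5)) = (-10, 5, 5)
Step 2: (-10, 5, 5) -> (-(5), -(-10), -(5)) = (-5, 10, -5)
Step 3: (-5, 10, -5) -> (-(-5), -(-5), -(10)) = (5, 5, -10)
Step 4: (5, 5, -10) -> (-(-10), -(5), -(5)) = (10, -5, -5)
Step 5: (10, -5, -5) -> (-(-5), -(10), -(-5)) = (5, -10, 5)

Answer: 5 -10 5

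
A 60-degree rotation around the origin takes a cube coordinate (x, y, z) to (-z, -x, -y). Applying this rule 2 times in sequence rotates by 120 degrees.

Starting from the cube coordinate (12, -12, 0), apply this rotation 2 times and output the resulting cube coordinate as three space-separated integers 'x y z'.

Start: (12, -12, 0)
Step 1: (12, -12, 0) -> (-(0), -(12), -(-12)) = (0, -12, 12)
Step 2: (0, -12, 12) -> (-(12), -(0), -(-12)) = (-12, 0, 12)

Answer: -12 0 12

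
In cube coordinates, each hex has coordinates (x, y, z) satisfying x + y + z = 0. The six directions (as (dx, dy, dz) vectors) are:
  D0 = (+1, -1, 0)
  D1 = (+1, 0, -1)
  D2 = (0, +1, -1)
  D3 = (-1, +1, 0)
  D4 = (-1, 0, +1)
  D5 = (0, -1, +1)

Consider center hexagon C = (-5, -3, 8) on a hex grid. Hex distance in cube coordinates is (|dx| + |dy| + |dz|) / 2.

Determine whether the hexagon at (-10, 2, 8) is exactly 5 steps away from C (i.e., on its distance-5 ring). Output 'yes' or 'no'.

|px - cx| = |-10 - (-5)| = 5
|py - cy| = |2 - (-3)| = 5
|pz - cz| = |8 - 8| = 0
distance = (5+5+0)/2 = 10/2 = 5
radius = 5; distance == radius -> yes

Answer: yes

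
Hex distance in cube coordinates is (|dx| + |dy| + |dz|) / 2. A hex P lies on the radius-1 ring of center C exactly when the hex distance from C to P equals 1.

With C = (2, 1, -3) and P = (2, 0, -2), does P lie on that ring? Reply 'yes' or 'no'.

Answer: yes

Derivation:
|px - cx| = |2 - 2| = 0
|py - cy| = |0 - 1| = 1
|pz - cz| = |-2 - (-3)| = 1
distance = (0+1+1)/2 = 2/2 = 1
radius = 1; distance == radius -> yes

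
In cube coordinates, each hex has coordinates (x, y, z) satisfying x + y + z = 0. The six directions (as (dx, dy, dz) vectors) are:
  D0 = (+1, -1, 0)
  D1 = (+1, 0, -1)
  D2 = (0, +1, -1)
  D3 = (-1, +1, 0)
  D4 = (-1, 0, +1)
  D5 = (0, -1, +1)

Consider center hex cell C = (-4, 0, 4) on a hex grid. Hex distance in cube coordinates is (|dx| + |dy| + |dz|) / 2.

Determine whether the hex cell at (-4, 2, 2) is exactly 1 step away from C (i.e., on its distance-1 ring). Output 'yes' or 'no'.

Answer: no

Derivation:
|px - cx| = |-4 - (-4)| = 0
|py - cy| = |2 - 0| = 2
|pz - cz| = |2 - 4| = 2
distance = (0+2+2)/2 = 4/2 = 2
radius = 1; distance != radius -> no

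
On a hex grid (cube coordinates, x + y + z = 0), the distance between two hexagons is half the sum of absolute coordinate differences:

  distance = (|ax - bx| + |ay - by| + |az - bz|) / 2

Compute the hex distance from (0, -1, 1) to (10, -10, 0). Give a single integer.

|ax - bx| = |0 - 10| = 10
|ay - by| = |-1 - (-10)| = 9
|az - bz| = |1 - 0| = 1
distance = (10 + 9 + 1) / 2 = 20 / 2 = 10

Answer: 10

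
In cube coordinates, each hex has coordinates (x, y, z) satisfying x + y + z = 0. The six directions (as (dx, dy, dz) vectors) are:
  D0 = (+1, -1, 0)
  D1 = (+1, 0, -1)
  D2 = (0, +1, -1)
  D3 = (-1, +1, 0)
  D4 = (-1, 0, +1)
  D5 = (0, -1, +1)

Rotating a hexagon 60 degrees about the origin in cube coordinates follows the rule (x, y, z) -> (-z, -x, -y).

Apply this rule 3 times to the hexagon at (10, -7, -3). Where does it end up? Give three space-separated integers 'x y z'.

Start: (10, -7, -3)
Step 1: (10, -7, -3) -> (-(-3), -(10), -(-7)) = (3, -10, 7)
Step 2: (3, -10, 7) -> (-(7), -(3), -(-10)) = (-7, -3, 10)
Step 3: (-7, -3, 10) -> (-(10), -(-7), -(-3)) = (-10, 7, 3)

Answer: -10 7 3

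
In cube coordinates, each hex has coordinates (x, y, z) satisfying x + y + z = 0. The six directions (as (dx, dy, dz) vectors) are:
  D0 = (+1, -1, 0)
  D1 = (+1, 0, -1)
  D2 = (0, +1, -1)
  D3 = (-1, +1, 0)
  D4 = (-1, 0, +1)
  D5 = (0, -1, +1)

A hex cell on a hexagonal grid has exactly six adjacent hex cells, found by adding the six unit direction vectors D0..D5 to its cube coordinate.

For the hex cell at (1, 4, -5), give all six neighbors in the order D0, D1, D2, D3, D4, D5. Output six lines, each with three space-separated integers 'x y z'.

Center: (1, 4, -5). Add each direction:
  D0: (1, 4, -5) + (1, -1, 0) = (2, 3, -5)
  D1: (1, 4, -5) + (1, 0, -1) = (2, 4, -6)
  D2: (1, 4, -5) + (0, 1, -1) = (1, 5, -6)
  D3: (1, 4, -5) + (-1, 1, 0) = (0, 5, -5)
  D4: (1, 4, -5) + (-1, 0, 1) = (0, 4, -4)
  D5: (1, 4, -5) + (0, -1, 1) = (1, 3, -4)

Answer: 2 3 -5
2 4 -6
1 5 -6
0 5 -5
0 4 -4
1 3 -4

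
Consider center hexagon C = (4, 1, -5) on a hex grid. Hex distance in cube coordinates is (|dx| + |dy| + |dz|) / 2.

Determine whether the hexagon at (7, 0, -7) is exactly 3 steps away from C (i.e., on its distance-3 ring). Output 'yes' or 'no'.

|px - cx| = |7 - 4| = 3
|py - cy| = |0 - 1| = 1
|pz - cz| = |-7 - (-5)| = 2
distance = (3+1+2)/2 = 6/2 = 3
radius = 3; distance == radius -> yes

Answer: yes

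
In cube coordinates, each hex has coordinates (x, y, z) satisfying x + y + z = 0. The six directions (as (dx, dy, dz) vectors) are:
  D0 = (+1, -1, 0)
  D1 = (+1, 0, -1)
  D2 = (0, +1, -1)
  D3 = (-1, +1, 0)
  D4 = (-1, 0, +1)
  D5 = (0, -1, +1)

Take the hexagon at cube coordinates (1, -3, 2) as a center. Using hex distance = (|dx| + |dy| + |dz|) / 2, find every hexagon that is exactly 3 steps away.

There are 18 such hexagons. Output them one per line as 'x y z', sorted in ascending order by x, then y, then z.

Walk ring at distance 3 from (1, -3, 2):
Start at center + D4*3 = (-2, -3, 5)
  hex 0: (-2, -3, 5)
  hex 1: (-1, -4, 5)
  hex 2: (0, -5, 5)
  hex 3: (1, -6, 5)
  hex 4: (2, -6, 4)
  hex 5: (3, -6, 3)
  hex 6: (4, -6, 2)
  hex 7: (4, -5, 1)
  hex 8: (4, -4, 0)
  hex 9: (4, -3, -1)
  hex 10: (3, -2, -1)
  hex 11: (2, -1, -1)
  hex 12: (1, 0, -1)
  hex 13: (0, 0, 0)
  hex 14: (-1, 0, 1)
  hex 15: (-2, 0, 2)
  hex 16: (-2, -1, 3)
  hex 17: (-2, -2, 4)
Sorted: 18 hexes.

Answer: -2 -3 5
-2 -2 4
-2 -1 3
-2 0 2
-1 -4 5
-1 0 1
0 -5 5
0 0 0
1 -6 5
1 0 -1
2 -6 4
2 -1 -1
3 -6 3
3 -2 -1
4 -6 2
4 -5 1
4 -4 0
4 -3 -1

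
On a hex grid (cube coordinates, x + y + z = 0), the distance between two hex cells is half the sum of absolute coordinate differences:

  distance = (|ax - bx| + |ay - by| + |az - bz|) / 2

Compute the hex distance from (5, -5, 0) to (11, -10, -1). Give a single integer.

Answer: 6

Derivation:
|ax - bx| = |5 - 11| = 6
|ay - by| = |-5 - (-10)| = 5
|az - bz| = |0 - (-1)| = 1
distance = (6 + 5 + 1) / 2 = 12 / 2 = 6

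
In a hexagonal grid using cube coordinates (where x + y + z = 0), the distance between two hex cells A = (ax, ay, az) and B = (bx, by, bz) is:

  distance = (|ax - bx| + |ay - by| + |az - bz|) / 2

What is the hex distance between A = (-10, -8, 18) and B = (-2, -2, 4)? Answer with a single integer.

|ax - bx| = |-10 - (-2)| = 8
|ay - by| = |-8 - (-2)| = 6
|az - bz| = |18 - 4| = 14
distance = (8 + 6 + 14) / 2 = 28 / 2 = 14

Answer: 14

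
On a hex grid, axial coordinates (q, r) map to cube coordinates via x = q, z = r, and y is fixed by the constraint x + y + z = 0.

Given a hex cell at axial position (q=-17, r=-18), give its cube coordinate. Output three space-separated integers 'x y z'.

Answer: -17 35 -18

Derivation:
x = q = -17
z = r = -18
y = -x - z = -(-17) - (-18) = 35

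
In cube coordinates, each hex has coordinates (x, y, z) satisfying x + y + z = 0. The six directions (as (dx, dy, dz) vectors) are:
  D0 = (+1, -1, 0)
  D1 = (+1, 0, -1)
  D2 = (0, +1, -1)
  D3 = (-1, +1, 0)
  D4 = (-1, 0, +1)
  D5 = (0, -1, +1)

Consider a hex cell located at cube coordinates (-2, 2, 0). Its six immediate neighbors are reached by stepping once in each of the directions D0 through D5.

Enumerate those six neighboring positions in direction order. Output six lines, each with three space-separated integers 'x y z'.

Center: (-2, 2, 0). Add each direction:
  D0: (-2, 2, 0) + (1, -1, 0) = (-1, 1, 0)
  D1: (-2, 2, 0) + (1, 0, -1) = (-1, 2, -1)
  D2: (-2, 2, 0) + (0, 1, -1) = (-2, 3, -1)
  D3: (-2, 2, 0) + (-1, 1, 0) = (-3, 3, 0)
  D4: (-2, 2, 0) + (-1, 0, 1) = (-3, 2, 1)
  D5: (-2, 2, 0) + (0, -1, 1) = (-2, 1, 1)

Answer: -1 1 0
-1 2 -1
-2 3 -1
-3 3 0
-3 2 1
-2 1 1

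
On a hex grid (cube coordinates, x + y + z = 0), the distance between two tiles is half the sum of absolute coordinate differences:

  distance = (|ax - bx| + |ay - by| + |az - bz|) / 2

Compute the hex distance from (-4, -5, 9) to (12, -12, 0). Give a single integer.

Answer: 16

Derivation:
|ax - bx| = |-4 - 12| = 16
|ay - by| = |-5 - (-12)| = 7
|az - bz| = |9 - 0| = 9
distance = (16 + 7 + 9) / 2 = 32 / 2 = 16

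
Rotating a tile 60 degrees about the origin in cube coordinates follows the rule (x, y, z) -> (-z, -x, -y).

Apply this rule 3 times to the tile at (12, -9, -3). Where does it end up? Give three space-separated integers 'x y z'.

Answer: -12 9 3

Derivation:
Start: (12, -9, -3)
Step 1: (12, -9, -3) -> (-(-3), -(12), -(-9)) = (3, -12, 9)
Step 2: (3, -12, 9) -> (-(9), -(3), -(-12)) = (-9, -3, 12)
Step 3: (-9, -3, 12) -> (-(12), -(-9), -(-3)) = (-12, 9, 3)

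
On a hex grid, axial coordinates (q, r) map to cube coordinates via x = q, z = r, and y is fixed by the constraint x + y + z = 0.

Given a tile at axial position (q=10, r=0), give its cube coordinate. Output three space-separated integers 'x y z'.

Answer: 10 -10 0

Derivation:
x = q = 10
z = r = 0
y = -x - z = -(10) - (0) = -10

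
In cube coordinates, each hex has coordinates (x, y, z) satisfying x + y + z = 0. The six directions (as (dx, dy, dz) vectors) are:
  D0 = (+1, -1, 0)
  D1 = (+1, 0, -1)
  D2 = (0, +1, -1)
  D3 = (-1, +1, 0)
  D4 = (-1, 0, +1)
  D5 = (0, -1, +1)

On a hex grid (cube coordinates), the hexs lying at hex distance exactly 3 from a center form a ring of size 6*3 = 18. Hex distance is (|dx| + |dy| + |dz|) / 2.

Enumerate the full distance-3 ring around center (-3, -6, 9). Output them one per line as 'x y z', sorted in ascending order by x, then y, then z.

Walk ring at distance 3 from (-3, -6, 9):
Start at center + D4*3 = (-6, -6, 12)
  hex 0: (-6, -6, 12)
  hex 1: (-5, -7, 12)
  hex 2: (-4, -8, 12)
  hex 3: (-3, -9, 12)
  hex 4: (-2, -9, 11)
  hex 5: (-1, -9, 10)
  hex 6: (0, -9, 9)
  hex 7: (0, -8, 8)
  hex 8: (0, -7, 7)
  hex 9: (0, -6, 6)
  hex 10: (-1, -5, 6)
  hex 11: (-2, -4, 6)
  hex 12: (-3, -3, 6)
  hex 13: (-4, -3, 7)
  hex 14: (-5, -3, 8)
  hex 15: (-6, -3, 9)
  hex 16: (-6, -4, 10)
  hex 17: (-6, -5, 11)
Sorted: 18 hexes.

Answer: -6 -6 12
-6 -5 11
-6 -4 10
-6 -3 9
-5 -7 12
-5 -3 8
-4 -8 12
-4 -3 7
-3 -9 12
-3 -3 6
-2 -9 11
-2 -4 6
-1 -9 10
-1 -5 6
0 -9 9
0 -8 8
0 -7 7
0 -6 6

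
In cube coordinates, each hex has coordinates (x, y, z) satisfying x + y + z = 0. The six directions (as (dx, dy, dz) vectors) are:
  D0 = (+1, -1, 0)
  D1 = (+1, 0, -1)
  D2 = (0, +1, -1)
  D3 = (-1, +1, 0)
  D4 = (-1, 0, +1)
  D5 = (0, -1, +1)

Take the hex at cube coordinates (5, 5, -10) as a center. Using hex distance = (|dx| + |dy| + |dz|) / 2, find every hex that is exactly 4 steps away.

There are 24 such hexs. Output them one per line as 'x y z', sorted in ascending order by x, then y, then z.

Answer: 1 5 -6
1 6 -7
1 7 -8
1 8 -9
1 9 -10
2 4 -6
2 9 -11
3 3 -6
3 9 -12
4 2 -6
4 9 -13
5 1 -6
5 9 -14
6 1 -7
6 8 -14
7 1 -8
7 7 -14
8 1 -9
8 6 -14
9 1 -10
9 2 -11
9 3 -12
9 4 -13
9 5 -14

Derivation:
Walk ring at distance 4 from (5, 5, -10):
Start at center + D4*4 = (1, 5, -6)
  hex 0: (1, 5, -6)
  hex 1: (2, 4, -6)
  hex 2: (3, 3, -6)
  hex 3: (4, 2, -6)
  hex 4: (5, 1, -6)
  hex 5: (6, 1, -7)
  hex 6: (7, 1, -8)
  hex 7: (8, 1, -9)
  hex 8: (9, 1, -10)
  hex 9: (9, 2, -11)
  hex 10: (9, 3, -12)
  hex 11: (9, 4, -13)
  hex 12: (9, 5, -14)
  hex 13: (8, 6, -14)
  hex 14: (7, 7, -14)
  hex 15: (6, 8, -14)
  hex 16: (5, 9, -14)
  hex 17: (4, 9, -13)
  hex 18: (3, 9, -12)
  hex 19: (2, 9, -11)
  hex 20: (1, 9, -10)
  hex 21: (1, 8, -9)
  hex 22: (1, 7, -8)
  hex 23: (1, 6, -7)
Sorted: 24 hexes.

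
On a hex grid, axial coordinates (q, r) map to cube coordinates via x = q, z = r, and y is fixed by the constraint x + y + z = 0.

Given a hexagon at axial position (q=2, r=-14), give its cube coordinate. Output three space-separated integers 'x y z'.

Answer: 2 12 -14

Derivation:
x = q = 2
z = r = -14
y = -x - z = -(2) - (-14) = 12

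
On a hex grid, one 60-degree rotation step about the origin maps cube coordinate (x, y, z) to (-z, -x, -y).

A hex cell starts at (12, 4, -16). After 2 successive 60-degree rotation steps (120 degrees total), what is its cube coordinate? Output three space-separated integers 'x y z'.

Start: (12, 4, -16)
Step 1: (12, 4, -16) -> (-(-16), -(12), -(4)) = (16, -12, -4)
Step 2: (16, -12, -4) -> (-(-4), -(16), -(-12)) = (4, -16, 12)

Answer: 4 -16 12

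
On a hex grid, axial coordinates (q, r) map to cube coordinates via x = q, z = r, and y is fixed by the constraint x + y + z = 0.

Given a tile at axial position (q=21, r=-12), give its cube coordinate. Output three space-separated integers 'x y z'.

x = q = 21
z = r = -12
y = -x - z = -(21) - (-12) = -9

Answer: 21 -9 -12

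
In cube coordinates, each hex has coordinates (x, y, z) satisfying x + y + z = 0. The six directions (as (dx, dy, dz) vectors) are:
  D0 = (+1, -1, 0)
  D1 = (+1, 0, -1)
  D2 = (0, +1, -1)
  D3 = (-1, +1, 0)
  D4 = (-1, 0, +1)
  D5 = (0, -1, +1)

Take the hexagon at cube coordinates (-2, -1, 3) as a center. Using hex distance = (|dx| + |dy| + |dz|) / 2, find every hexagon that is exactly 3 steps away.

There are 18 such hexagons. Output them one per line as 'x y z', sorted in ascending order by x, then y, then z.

Walk ring at distance 3 from (-2, -1, 3):
Start at center + D4*3 = (-5, -1, 6)
  hex 0: (-5, -1, 6)
  hex 1: (-4, -2, 6)
  hex 2: (-3, -3, 6)
  hex 3: (-2, -4, 6)
  hex 4: (-1, -4, 5)
  hex 5: (0, -4, 4)
  hex 6: (1, -4, 3)
  hex 7: (1, -3, 2)
  hex 8: (1, -2, 1)
  hex 9: (1, -1, 0)
  hex 10: (0, 0, 0)
  hex 11: (-1, 1, 0)
  hex 12: (-2, 2, 0)
  hex 13: (-3, 2, 1)
  hex 14: (-4, 2, 2)
  hex 15: (-5, 2, 3)
  hex 16: (-5, 1, 4)
  hex 17: (-5, 0, 5)
Sorted: 18 hexes.

Answer: -5 -1 6
-5 0 5
-5 1 4
-5 2 3
-4 -2 6
-4 2 2
-3 -3 6
-3 2 1
-2 -4 6
-2 2 0
-1 -4 5
-1 1 0
0 -4 4
0 0 0
1 -4 3
1 -3 2
1 -2 1
1 -1 0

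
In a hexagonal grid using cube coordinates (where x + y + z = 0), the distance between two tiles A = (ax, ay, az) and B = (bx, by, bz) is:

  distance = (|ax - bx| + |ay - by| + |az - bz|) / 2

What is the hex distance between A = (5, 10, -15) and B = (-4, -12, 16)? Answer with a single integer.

Answer: 31

Derivation:
|ax - bx| = |5 - (-4)| = 9
|ay - by| = |10 - (-12)| = 22
|az - bz| = |-15 - 16| = 31
distance = (9 + 22 + 31) / 2 = 62 / 2 = 31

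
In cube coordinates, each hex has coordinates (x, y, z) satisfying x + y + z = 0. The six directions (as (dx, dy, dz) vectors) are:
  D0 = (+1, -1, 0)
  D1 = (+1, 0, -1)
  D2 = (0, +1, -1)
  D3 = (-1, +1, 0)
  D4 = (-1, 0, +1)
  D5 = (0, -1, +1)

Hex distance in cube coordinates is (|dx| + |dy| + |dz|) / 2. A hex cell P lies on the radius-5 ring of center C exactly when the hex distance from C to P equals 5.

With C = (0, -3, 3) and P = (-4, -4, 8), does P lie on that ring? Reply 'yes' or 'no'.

Answer: yes

Derivation:
|px - cx| = |-4 - 0| = 4
|py - cy| = |-4 - (-3)| = 1
|pz - cz| = |8 - 3| = 5
distance = (4+1+5)/2 = 10/2 = 5
radius = 5; distance == radius -> yes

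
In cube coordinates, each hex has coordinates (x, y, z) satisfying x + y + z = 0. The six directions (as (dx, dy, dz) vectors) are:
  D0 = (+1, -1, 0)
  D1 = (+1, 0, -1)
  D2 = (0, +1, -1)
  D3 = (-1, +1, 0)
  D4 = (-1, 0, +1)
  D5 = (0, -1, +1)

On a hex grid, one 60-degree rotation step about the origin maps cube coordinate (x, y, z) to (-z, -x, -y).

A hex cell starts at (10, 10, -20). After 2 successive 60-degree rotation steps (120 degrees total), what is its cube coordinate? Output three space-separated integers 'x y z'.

Start: (10, 10, -20)
Step 1: (10, 10, -20) -> (-(-20), -(10), -(10)) = (20, -10, -10)
Step 2: (20, -10, -10) -> (-(-10), -(20), -(-10)) = (10, -20, 10)

Answer: 10 -20 10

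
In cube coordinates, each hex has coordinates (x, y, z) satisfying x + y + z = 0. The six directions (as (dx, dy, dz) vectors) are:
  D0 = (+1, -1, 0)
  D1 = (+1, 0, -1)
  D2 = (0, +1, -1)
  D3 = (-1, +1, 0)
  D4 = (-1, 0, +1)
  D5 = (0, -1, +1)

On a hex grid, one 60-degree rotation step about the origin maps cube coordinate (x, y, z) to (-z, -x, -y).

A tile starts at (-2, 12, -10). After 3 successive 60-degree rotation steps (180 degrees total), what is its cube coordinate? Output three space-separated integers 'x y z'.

Start: (-2, 12, -10)
Step 1: (-2, 12, -10) -> (-(-10), -(-2), -(12)) = (10, 2, -12)
Step 2: (10, 2, -12) -> (-(-12), -(10), -(2)) = (12, -10, -2)
Step 3: (12, -10, -2) -> (-(-2), -(12), -(-10)) = (2, -12, 10)

Answer: 2 -12 10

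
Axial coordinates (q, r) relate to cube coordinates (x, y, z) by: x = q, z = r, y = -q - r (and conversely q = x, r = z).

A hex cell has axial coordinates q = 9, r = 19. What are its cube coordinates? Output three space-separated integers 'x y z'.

Answer: 9 -28 19

Derivation:
x = q = 9
z = r = 19
y = -x - z = -(9) - (19) = -28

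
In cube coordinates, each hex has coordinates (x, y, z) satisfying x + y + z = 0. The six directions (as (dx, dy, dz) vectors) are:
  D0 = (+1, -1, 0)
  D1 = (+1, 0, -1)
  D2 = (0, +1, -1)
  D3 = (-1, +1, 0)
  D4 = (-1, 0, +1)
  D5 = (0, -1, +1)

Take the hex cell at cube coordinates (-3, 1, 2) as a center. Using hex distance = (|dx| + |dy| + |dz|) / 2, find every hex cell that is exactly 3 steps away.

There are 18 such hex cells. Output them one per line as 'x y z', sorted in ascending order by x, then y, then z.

Walk ring at distance 3 from (-3, 1, 2):
Start at center + D4*3 = (-6, 1, 5)
  hex 0: (-6, 1, 5)
  hex 1: (-5, 0, 5)
  hex 2: (-4, -1, 5)
  hex 3: (-3, -2, 5)
  hex 4: (-2, -2, 4)
  hex 5: (-1, -2, 3)
  hex 6: (0, -2, 2)
  hex 7: (0, -1, 1)
  hex 8: (0, 0, 0)
  hex 9: (0, 1, -1)
  hex 10: (-1, 2, -1)
  hex 11: (-2, 3, -1)
  hex 12: (-3, 4, -1)
  hex 13: (-4, 4, 0)
  hex 14: (-5, 4, 1)
  hex 15: (-6, 4, 2)
  hex 16: (-6, 3, 3)
  hex 17: (-6, 2, 4)
Sorted: 18 hexes.

Answer: -6 1 5
-6 2 4
-6 3 3
-6 4 2
-5 0 5
-5 4 1
-4 -1 5
-4 4 0
-3 -2 5
-3 4 -1
-2 -2 4
-2 3 -1
-1 -2 3
-1 2 -1
0 -2 2
0 -1 1
0 0 0
0 1 -1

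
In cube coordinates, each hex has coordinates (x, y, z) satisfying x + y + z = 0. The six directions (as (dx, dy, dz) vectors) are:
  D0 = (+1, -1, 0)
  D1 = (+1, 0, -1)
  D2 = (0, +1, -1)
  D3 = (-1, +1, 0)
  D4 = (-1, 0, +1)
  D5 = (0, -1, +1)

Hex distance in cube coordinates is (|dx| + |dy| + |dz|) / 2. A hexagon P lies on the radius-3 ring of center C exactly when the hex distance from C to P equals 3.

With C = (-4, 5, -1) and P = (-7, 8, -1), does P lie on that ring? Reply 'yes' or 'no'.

|px - cx| = |-7 - (-4)| = 3
|py - cy| = |8 - 5| = 3
|pz - cz| = |-1 - (-1)| = 0
distance = (3+3+0)/2 = 6/2 = 3
radius = 3; distance == radius -> yes

Answer: yes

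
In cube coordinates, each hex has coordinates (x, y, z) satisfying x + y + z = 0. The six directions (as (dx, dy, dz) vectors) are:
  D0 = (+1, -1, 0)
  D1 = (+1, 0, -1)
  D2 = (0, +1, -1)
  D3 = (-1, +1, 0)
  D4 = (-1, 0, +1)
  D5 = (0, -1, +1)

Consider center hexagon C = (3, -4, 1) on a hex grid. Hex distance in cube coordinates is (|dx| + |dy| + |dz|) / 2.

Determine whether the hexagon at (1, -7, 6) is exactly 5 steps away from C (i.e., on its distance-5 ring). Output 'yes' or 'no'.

|px - cx| = |1 - 3| = 2
|py - cy| = |-7 - (-4)| = 3
|pz - cz| = |6 - 1| = 5
distance = (2+3+5)/2 = 10/2 = 5
radius = 5; distance == radius -> yes

Answer: yes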